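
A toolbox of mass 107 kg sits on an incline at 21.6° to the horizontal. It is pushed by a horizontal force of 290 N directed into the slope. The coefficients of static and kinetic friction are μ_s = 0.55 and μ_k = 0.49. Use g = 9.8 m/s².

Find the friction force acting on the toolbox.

f ≈ 116 N (up the incline)

Normal direction: N = m g cos θ + P sin θ = 1082 N.
Along the incline, the net driving force (taking up-slope positive) is P cos θ − m g sin θ = 269.6 − 386 = -116.4 N, so equilibrium requires friction f = 116.4 N (up-slope).
The limit of static friction is μ_s N = 594.9 N.
|f_req| = 116.4 ≤ 594.9 N → the toolbox is in equilibrium; friction equals the required value.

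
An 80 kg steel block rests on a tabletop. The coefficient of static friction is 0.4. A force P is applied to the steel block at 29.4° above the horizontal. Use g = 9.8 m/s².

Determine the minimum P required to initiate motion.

P ≈ 294 N

N = m g − P sin α (the pull lifts the steel block).
At impending slip, P cos α = μ_s N = μ_s (m g − P sin α).
Solving: P (cos α + μ_s sin α) = μ_s m g → P = 0.4×784/(cos 29.4° + 0.4 sin 29.4°) = 314/1.068 = 294 N.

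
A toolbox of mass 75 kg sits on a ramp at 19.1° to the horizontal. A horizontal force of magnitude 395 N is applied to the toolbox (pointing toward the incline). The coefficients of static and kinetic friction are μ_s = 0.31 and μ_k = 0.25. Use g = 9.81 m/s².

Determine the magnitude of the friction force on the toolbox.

f ≈ 133 N (down the incline)

Normal direction: N = m g cos θ + P sin θ = 824.5 N.
Parallel to the incline: P cos θ − m g sin θ = 373.3 − 240.8 = 132.5 N; the friction needed to balance this is 132.5 N acting down the slope.
Maximum static friction: μ_s N = 0.31 × 824.5 = 255.6 N.
Since 132.5 N is within the 255.6 N limit, the toolbox stays put and friction is exactly 133 N.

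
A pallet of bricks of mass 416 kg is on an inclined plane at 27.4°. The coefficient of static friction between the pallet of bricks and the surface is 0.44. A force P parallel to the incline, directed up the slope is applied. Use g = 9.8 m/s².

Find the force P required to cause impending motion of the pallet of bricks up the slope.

At impending motion up the slope, friction acts down-slope at its limit: f = μ_s N.
P is parallel to the surface, so N = m g cos θ = 3620 N.
Along the incline: P = m g sin θ + μ_s N = 1880 + 0.44×3620 = 3470 N.

P ≈ 3470 N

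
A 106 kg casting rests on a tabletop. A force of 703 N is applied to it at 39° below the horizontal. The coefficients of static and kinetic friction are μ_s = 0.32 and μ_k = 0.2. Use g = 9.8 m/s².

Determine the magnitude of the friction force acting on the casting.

The vertical component of P adds to the normal force: N = m g + P sin α = 1039 + 442.4 = 1481 N.
For equilibrium, f = P cos α = 703×cos 39° = 546.3 N.
The static-friction limit is μ_s N = 474 N.
546.3 > 474 N → the casting slides; f = μ_k N = 0.2×1481 = 296 N.

f ≈ 296 N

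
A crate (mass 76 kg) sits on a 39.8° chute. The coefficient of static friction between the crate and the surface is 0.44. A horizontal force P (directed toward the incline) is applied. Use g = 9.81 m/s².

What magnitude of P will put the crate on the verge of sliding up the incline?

At impending motion up the slope, friction acts down-slope at its limit: f = μ_s N.
Perpendicular to the incline: N = m g cos θ + P sin θ.
Along the incline: P cos θ = m g sin θ + μ_s N = m g sin θ + μ_s (m g cos θ + P sin θ).
Solving, P (cos θ − μ_s sin θ) = m g (sin θ + μ_s cos θ), so P = 76×9.81×(sin 39.8° + 0.44 cos 39.8°)/(cos 39.8° − 0.44 sin 39.8°) = 746×0.9782/0.4866 = 1500 N.

P ≈ 1500 N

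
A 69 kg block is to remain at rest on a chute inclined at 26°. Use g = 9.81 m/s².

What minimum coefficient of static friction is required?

At the slip threshold m g sin θ = μ_s m g cos θ, so μ_s,min = tan θ.
μ_s,min = tan 26° = 0.488.

μ_s,min ≈ 0.488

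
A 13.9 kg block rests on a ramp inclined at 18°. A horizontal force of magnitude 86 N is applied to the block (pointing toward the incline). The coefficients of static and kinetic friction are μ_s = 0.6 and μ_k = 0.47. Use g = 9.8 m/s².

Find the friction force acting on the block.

The horizontal push has a component P sin θ into the surface, so N = m g cos θ + P sin θ = 129.6 + 26.58 = 156.1 N.
Along the incline, the net driving force (taking up-slope positive) is P cos θ − m g sin θ = 81.79 − 42.09 = 39.7 N, so equilibrium requires friction f = -39.7 N (down-slope).
The limit of static friction is μ_s N = 93.68 N.
|f_req| = 39.7 ≤ 93.68 N → the block is in equilibrium; friction equals the required value.

f ≈ 39.7 N (down the incline)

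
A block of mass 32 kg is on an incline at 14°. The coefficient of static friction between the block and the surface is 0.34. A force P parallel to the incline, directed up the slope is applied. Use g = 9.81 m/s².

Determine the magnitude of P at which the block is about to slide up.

P ≈ 180 N

At impending motion up the slope, friction acts down-slope at its limit: f = μ_s N.
P is parallel to the surface, so N = m g cos θ = 305 N.
Along the incline: P = m g sin θ + μ_s N = 75.9 + 0.34×305 = 180 N.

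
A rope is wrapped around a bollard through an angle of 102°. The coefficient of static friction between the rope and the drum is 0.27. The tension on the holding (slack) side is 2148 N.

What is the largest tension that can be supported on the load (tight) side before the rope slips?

At impending slip the capstan equation gives T₂/T₁ = e^{μβ} with β in radians.
β = 102° × π/180 = 1.78 rad.
e^{μβ} = e^{0.27×1.78} = 1.617.
T₂ = T₁ · e^{μβ} = 2148 × 1.617 = 3470 N.

T_max ≈ 3470 N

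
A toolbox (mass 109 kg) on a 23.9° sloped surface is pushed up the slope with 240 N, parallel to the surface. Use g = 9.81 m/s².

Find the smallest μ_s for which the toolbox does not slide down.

N = m g cos θ = 977.6 N.
Friction must make up the shortfall along the incline: f = m g sin θ − P = 433.2 − 240 = 193.2 N.
At the threshold f = μ_s N, so μ_s,min = 193.2/977.6 = 0.198.

μ_s,min ≈ 0.198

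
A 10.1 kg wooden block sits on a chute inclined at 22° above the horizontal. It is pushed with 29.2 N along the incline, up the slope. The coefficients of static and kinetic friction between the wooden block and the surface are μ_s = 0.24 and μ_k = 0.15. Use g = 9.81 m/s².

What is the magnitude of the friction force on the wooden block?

The normal reaction is N = m g cos θ = 91.87 N.
Parallel to the incline, ΣF = 0 gives f = m g sin θ − P = 37.12 − 29.2 = 7.916 N (up-slope positive).
Static friction can supply at most μ_s N = 22.05 N.
Since |7.916| ≤ 22.05 N, static friction is sufficient; f equals the required value, not μ_s N.

f ≈ 7.92 N (up the incline)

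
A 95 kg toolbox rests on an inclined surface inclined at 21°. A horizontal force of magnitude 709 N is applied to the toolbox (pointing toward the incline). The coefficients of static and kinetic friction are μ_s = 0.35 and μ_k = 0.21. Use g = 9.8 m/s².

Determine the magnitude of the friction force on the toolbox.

Resolve perpendicular to the incline: N = m g cos θ + P sin θ = 95×9.8×cos 21° + 709×sin 21° = 1123 N.
Along the incline, the net driving force (taking up-slope positive) is P cos θ − m g sin θ = 661.9 − 333.6 = 328.3 N, so equilibrium requires friction f = -328.3 N (down-slope).
Maximum static friction: μ_s N = 0.35 × 1123 = 393.1 N.
|f_req| = 328.3 ≤ 393.1 N → the toolbox is in equilibrium; friction equals the required value.

f ≈ 328 N (down the incline)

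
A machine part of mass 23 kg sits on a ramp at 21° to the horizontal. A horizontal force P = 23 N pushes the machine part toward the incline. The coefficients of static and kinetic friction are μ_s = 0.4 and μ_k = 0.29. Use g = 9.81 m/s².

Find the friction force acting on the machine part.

Normal direction: N = m g cos θ + P sin θ = 218.9 N.
Along the incline, the net driving force (taking up-slope positive) is P cos θ − m g sin θ = 21.47 − 80.86 = -59.39 N, so equilibrium requires friction f = 59.39 N (up-slope).
The limit of static friction is μ_s N = 87.55 N.
|f_req| = 59.39 ≤ 87.55 N → the machine part is in equilibrium; friction equals the required value.

f ≈ 59.4 N (up the incline)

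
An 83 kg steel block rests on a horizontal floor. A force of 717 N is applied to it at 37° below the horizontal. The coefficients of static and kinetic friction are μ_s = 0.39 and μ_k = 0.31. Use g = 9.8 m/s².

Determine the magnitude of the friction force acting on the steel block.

f ≈ 386 N

N = m g + P sin α = 813.4 + 717×sin 37° = 1245 N.
For equilibrium, f = P cos α = 717×cos 37° = 572.6 N.
The static-friction limit is μ_s N = 485.5 N.
The required friction exceeds μ_s N, so the steel block moves and f = μ_k N = 386 N.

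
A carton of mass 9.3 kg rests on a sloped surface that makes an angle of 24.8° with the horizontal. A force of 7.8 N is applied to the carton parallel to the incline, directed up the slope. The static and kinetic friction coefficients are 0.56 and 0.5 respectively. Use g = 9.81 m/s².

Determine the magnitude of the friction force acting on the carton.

Normal force: N = m g cos θ = 9.3 × 9.81 × cos 24.8° = 82.82 N.
For equilibrium along the incline the friction force must supply f = m g sin θ − P = 38.27 − 7.8 = 30.47 N (positive meaning up-slope).
Maximum static friction available: μ_s N = 0.56 × 82.82 = 46.38 N.
Since |30.47| ≤ 46.38 N, no slip — friction simply equals what equilibrium demands.

f ≈ 30.5 N (up the incline)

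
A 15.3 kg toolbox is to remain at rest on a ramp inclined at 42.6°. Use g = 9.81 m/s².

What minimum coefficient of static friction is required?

At the slip threshold m g sin θ = μ_s m g cos θ, so μ_s,min = tan θ.
μ_s,min = tan 42.6° = 0.92.

μ_s,min ≈ 0.92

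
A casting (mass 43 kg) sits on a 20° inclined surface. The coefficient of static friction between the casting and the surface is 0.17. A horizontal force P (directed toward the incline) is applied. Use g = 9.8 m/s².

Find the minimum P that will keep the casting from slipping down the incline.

The casting tends to slide down (tan θ > μ_s), so at the point of impending slip friction acts up-slope at its limit: f = μ_s N.
Perpendicular to the incline: N = m g cos θ + P sin θ.
Along the incline: P cos θ + μ_s N = m g sin θ, i.e. P cos θ + μ_s (m g cos θ + P sin θ) = m g sin θ.
Solving, P (cos θ + μ_s sin θ) = m g (sin θ − μ_s cos θ), so P = 421×0.1823/0.9978 = 77 N.

P_min ≈ 77 N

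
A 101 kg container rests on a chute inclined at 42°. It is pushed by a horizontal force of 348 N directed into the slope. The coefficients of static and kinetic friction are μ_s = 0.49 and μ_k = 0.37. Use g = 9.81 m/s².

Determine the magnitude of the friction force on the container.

f ≈ 404 N (up the incline)

The horizontal push has a component P sin θ into the surface, so N = m g cos θ + P sin θ = 736.3 + 232.9 = 969.2 N.
Parallel to the incline: P cos θ − m g sin θ = 258.6 − 663 = -404.4 N; the friction needed to balance this is 404.4 N acting up the slope.
Maximum static friction: μ_s N = 0.49 × 969.2 = 474.9 N.
|f_req| = 404.4 ≤ 474.9 N → the container is in equilibrium; friction equals the required value.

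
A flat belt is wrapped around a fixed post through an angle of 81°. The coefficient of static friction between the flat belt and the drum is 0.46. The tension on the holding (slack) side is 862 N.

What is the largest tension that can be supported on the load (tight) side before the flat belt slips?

T_max ≈ 1650 N

At impending slip the capstan equation gives T₂/T₁ = e^{μβ} with β in radians.
β = 81° × π/180 = 1.414 rad.
e^{μβ} = e^{0.46×1.414} = 1.916.
T₂ = T₁ · e^{μβ} = 862 × 1.916 = 1650 N.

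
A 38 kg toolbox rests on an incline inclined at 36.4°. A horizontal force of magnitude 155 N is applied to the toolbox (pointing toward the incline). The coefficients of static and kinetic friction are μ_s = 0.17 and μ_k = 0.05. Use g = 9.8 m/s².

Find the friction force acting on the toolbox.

f ≈ 19.6 N (up the incline)

The horizontal push has a component P sin θ into the surface, so N = m g cos θ + P sin θ = 299.7 + 91.98 = 391.7 N.
Along the incline, the net driving force (taking up-slope positive) is P cos θ − m g sin θ = 124.8 − 221 = -96.23 N, so equilibrium requires friction f = 96.23 N (up-slope).
The limit of static friction is μ_s N = 66.59 N.
The required 96.23 N exceeds the static limit, so the toolbox slides down-slope and f = μ_k N = 0.05×391.7 = 19.6 N.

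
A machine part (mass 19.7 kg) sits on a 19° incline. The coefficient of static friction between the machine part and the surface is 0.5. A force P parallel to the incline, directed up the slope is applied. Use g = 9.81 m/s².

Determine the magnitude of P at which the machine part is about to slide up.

P ≈ 154 N

At impending motion up the slope, friction acts down-slope at its limit: f = μ_s N.
P is parallel to the surface, so N = m g cos θ = 183 N.
Along the incline: P = m g sin θ + μ_s N = 62.9 + 0.5×183 = 154 N.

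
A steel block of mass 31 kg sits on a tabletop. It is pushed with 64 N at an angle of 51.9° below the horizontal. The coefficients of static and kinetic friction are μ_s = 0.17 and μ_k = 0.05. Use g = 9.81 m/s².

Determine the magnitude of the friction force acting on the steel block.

N = m g + P sin α = 304.1 + 64×sin 51.9° = 354.5 N.
The horizontal driving force is P cos α = 39.49 N, so equilibrium needs friction f = 39.49 N.
The static-friction limit is μ_s N = 60.26 N.
39.49 ≤ 60.26 N → static; friction equals the required 39.5 N.

f ≈ 39.5 N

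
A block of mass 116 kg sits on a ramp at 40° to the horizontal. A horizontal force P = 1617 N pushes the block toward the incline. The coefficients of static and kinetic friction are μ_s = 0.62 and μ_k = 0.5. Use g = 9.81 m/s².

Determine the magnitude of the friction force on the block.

Normal direction: N = m g cos θ + P sin θ = 1911 N.
Parallel to the incline: P cos θ − m g sin θ = 1239 − 731.5 = 507.2 N; the friction needed to balance this is 507.2 N acting down the slope.
The limit of static friction is μ_s N = 1185 N.
Since 507.2 N is within the 1185 N limit, the block stays put and friction is exactly 507 N.

f ≈ 507 N (down the incline)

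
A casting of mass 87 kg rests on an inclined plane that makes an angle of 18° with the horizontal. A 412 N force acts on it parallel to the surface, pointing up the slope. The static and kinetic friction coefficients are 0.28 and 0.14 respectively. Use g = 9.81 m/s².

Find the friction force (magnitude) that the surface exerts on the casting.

Perpendicular to the surface, N = m g cos θ = 87·9.81·cos 18° = 811.7 N.
For equilibrium along the incline the friction force must supply f = m g sin θ − P = 263.7 − 412 = -148.3 N (positive meaning up-slope).
Static friction can supply at most μ_s N = 227.3 N.
Since |-148.3| ≤ 227.3 N, the casting remains in static equilibrium and friction takes exactly the required value.

f ≈ 148 N (down the incline)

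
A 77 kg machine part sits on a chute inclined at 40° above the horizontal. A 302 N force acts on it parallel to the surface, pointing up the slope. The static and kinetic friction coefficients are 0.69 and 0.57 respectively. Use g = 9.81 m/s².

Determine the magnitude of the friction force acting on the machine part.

Perpendicular to the surface, N = m g cos θ = 77·9.81·cos 40° = 578.6 N.
The friction needed for equilibrium is m g sin θ − P = 485.5 − 302 = 183.5 N, measured positive up-slope.
Maximum static friction available: μ_s N = 0.69 × 578.6 = 399.3 N.
Since |183.5| ≤ 399.3 N, the machine part remains in static equilibrium and friction takes exactly the required value.

f ≈ 184 N (up the incline)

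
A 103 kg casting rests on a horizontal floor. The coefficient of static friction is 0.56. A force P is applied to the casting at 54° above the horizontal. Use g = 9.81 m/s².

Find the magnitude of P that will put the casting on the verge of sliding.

P ≈ 544 N

N = m g − P sin α (the pull lifts the casting).
At impending slip, P cos α = μ_s N = μ_s (m g − P sin α).
Solving: P (cos α + μ_s sin α) = μ_s m g → P = 0.56×1010/(cos 54° + 0.56 sin 54°) = 566/1.041 = 544 N.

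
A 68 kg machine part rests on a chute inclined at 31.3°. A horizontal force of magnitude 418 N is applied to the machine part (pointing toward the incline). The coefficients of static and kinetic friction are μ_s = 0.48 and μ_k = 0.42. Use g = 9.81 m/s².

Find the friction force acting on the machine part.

f ≈ 10.6 N (down the incline)

Normal direction: N = m g cos θ + P sin θ = 787.2 N.
Along the incline, the net driving force (taking up-slope positive) is P cos θ − m g sin θ = 357.2 − 346.6 = 10.6 N, so equilibrium requires friction f = -10.6 N (down-slope).
The limit of static friction is μ_s N = 377.8 N.
|f_req| = 10.6 ≤ 377.8 N → the machine part is in equilibrium; friction equals the required value.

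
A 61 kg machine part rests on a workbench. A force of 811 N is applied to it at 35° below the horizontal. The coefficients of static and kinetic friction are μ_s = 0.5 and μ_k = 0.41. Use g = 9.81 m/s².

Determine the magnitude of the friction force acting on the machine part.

The vertical component of P adds to the normal force: N = m g + P sin α = 598.4 + 465.2 = 1064 N.
The horizontal driving force is P cos α = 664.3 N, so equilibrium needs friction f = 664.3 N.
μ_s N = 0.5 × 1064 = 531.8 N.
The required friction exceeds μ_s N, so the machine part moves and f = μ_k N = 436 N.

f ≈ 436 N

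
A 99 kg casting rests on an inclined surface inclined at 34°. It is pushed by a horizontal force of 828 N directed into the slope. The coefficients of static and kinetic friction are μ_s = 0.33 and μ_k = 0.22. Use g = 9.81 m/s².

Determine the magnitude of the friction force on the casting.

f ≈ 143 N (down the incline)

The horizontal push has a component P sin θ into the surface, so N = m g cos θ + P sin θ = 805.2 + 463 = 1268 N.
Parallel to the incline: P cos θ − m g sin θ = 686.4 − 543.1 = 143.4 N; the friction needed to balance this is 143.4 N acting down the slope.
The limit of static friction is μ_s N = 418.5 N.
|f_req| = 143.4 ≤ 418.5 N → the casting is in equilibrium; friction equals the required value.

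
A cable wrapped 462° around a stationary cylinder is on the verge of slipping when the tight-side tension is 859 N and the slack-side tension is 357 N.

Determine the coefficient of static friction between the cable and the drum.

T₂/T₁ = e^{μβ} → μ = ln(T₂/T₁)/β.
β = 462° = 8.063 rad.
μ = ln(859/357)/8.063 = ln(2.406)/8.063 = 0.109.

μ ≈ 0.109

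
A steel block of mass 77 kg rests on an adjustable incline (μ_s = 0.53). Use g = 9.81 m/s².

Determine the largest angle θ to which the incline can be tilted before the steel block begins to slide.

θ_max ≈ 27.9°

At the slip threshold, m g sin θ = μ_s · m g cos θ, so tan θ = μ_s.
θ_max = arctan(0.53) = 27.9°.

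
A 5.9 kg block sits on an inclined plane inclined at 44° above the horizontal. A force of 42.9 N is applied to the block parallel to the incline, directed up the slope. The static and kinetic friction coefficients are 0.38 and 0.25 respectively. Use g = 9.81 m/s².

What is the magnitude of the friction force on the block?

Normal force: N = m g cos θ = 5.9 × 9.81 × cos 44° = 41.63 N.
The friction needed for equilibrium is m g sin θ − P = 40.21 − 42.9 = -2.694 N, measured positive up-slope.
Maximum static friction available: μ_s N = 0.38 × 41.63 = 15.82 N.
Since |-2.694| ≤ 15.82 N, the block remains in static equilibrium and friction takes exactly the required value.

f ≈ 2.69 N (down the incline)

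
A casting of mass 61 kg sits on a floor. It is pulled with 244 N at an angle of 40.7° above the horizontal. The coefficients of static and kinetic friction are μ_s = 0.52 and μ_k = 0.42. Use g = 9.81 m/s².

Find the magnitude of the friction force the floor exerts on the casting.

N = m g − P sin α = 598.4 − 244×sin 40.7° = 439.3 N.
The horizontal driving force is P cos α = 185 N, so equilibrium needs friction f = 185 N.
μ_s N = 0.52 × 439.3 = 228.4 N.
185 ≤ 228.4 N → static; friction equals the required 185 N.

f ≈ 185 N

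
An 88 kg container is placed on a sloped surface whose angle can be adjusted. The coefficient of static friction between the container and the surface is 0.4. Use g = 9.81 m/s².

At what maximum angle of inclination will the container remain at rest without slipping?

At the slip threshold, m g sin θ = μ_s · m g cos θ, so tan θ = μ_s.
θ_max = arctan(0.4) = 21.8°.

θ_max ≈ 21.8°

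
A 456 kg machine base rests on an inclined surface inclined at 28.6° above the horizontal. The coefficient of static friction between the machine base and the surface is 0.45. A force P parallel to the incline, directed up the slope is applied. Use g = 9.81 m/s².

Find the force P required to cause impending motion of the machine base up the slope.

P ≈ 3910 N

At impending motion up the slope, friction acts down-slope at its limit: f = μ_s N.
P is parallel to the surface, so N = m g cos θ = 3930 N.
Along the incline: P = m g sin θ + μ_s N = 2140 + 0.45×3930 = 3910 N.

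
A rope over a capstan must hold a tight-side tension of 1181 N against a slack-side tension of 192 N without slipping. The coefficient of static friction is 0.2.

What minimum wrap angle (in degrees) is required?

β_min ≈ 520°

T₂/T₁ = e^{μβ} → β = ln(T₂/T₁)/μ.
β = ln(1181/192)/0.2 = 1.817/0.2 = 9.083 rad.
In degrees: β = 9.083 × 180/π = 520°.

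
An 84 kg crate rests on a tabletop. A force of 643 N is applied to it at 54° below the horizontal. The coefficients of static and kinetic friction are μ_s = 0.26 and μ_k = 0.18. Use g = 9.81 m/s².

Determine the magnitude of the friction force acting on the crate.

f ≈ 242 N

N = m g + P sin α = 824 + 643×sin 54° = 1344 N.
The horizontal driving force is P cos α = 377.9 N, so equilibrium needs friction f = 377.9 N.
μ_s N = 0.26 × 1344 = 349.5 N.
The required friction exceeds μ_s N, so the crate moves and f = μ_k N = 242 N.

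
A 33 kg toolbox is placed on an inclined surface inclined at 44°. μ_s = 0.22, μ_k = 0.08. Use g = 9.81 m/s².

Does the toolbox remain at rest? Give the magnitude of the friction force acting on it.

N = m g cos θ = 233 N.
Down-slope weight component: m g sin θ = 225 N.
μ_s N = 51.2 N.
225 > 51.2 N, so it slides; kinetic friction f = μ_k N = 0.08×233 = 18.6 N.

f ≈ 18.6 N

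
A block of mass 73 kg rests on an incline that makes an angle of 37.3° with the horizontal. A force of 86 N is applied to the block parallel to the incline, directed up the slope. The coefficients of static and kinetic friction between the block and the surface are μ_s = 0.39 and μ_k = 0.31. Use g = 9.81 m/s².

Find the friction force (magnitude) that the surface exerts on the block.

Perpendicular to the surface, N = m g cos θ = 73·9.81·cos 37.3° = 569.7 N.
Parallel to the incline, ΣF = 0 gives f = m g sin θ − P = 434 − 86 = 348 N (up-slope positive).
Static friction can supply at most μ_s N = 222.2 N.
|348| exceeds 222.2 N, so the block slips down-slope; friction is kinetic, f = μ_k N = 0.31×569.7 = 177 N.

f ≈ 177 N (up the incline)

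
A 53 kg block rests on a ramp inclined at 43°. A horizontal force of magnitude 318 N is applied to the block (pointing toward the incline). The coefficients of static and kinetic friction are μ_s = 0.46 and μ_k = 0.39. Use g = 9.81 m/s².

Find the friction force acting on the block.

Normal direction: N = m g cos θ + P sin θ = 597.1 N.
Along the incline, the net driving force (taking up-slope positive) is P cos θ − m g sin θ = 232.6 − 354.6 = -122 N, so equilibrium requires friction f = 122 N (up-slope).
Maximum static friction: μ_s N = 0.46 × 597.1 = 274.7 N.
|f_req| = 122 ≤ 274.7 N → the block is in equilibrium; friction equals the required value.

f ≈ 122 N (up the incline)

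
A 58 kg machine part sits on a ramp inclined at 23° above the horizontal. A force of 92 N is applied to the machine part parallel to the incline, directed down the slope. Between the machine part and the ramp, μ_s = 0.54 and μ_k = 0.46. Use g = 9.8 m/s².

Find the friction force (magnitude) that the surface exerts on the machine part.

The normal reaction is N = m g cos θ = 523.2 N.
For equilibrium along the incline the friction force must supply f = m g sin θ + P = 222.1 + 92 = 314.1 N (positive meaning up-slope).
Static friction can supply at most μ_s N = 282.5 N.
|314.1| exceeds 282.5 N, so the machine part slips down-slope; friction is kinetic, f = μ_k N = 0.46×523.2 = 241 N.

f ≈ 241 N (up the incline)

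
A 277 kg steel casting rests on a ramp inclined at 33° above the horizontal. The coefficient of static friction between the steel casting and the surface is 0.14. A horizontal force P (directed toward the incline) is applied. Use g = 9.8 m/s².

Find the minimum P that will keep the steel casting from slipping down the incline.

P_min ≈ 1270 N

The steel casting tends to slide down (tan θ > μ_s), so at the point of impending slip friction acts up-slope at its limit: f = μ_s N.
Perpendicular to the incline: N = m g cos θ + P sin θ.
Along the incline: P cos θ + μ_s N = m g sin θ, i.e. P cos θ + μ_s (m g cos θ + P sin θ) = m g sin θ.
Solving, P (cos θ + μ_s sin θ) = m g (sin θ − μ_s cos θ), so P = 2710×0.4272/0.9149 = 1270 N.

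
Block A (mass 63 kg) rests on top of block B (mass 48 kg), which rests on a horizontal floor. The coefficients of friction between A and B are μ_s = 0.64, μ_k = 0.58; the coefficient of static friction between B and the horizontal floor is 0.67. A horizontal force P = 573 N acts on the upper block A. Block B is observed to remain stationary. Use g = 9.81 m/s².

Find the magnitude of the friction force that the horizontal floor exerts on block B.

f ≈ 358 N

Normal force at the A–B interface: N₁ = m_A g = 618 N.
Maximum static friction on A from B: μ_s N₁ = 0.64×618 = 395.5 N.
P = 573 N exceeds that limit, so A slips over B and the interface friction becomes kinetic: f₁ = μ_k N₁ = 0.58×618 = 358 N.
By Newton's third law B feels 358 N forward from A. With B stationary, the floor's static friction on B balances it: f₂ = 358 N (well within μ_s(m_A+m_B)g = 729.6 N).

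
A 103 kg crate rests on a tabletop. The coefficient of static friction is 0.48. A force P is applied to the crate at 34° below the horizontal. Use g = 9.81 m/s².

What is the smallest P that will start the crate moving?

N = m g + P sin α (the push presses the crate into the tabletop).
At impending slip, P cos α = μ_s N = μ_s (m g + P sin α).
Solving: P (cos α − μ_s sin α) = μ_s m g → P = 0.48×1010/(cos 34° − 0.48 sin 34°) = 485/0.5606 = 865 N.

P ≈ 865 N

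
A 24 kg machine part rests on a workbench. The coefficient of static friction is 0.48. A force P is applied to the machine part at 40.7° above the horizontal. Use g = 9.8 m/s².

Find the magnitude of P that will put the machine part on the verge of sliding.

P ≈ 105 N

N = m g − P sin α (the pull lifts the machine part).
At impending slip, P cos α = μ_s N = μ_s (m g − P sin α).
Solving: P (cos α + μ_s sin α) = μ_s m g → P = 0.48×235/(cos 40.7° + 0.48 sin 40.7°) = 113/1.071 = 105 N.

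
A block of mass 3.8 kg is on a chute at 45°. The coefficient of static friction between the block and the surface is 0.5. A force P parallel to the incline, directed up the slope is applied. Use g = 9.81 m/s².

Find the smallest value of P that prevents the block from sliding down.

P_min ≈ 13.2 N

The block tends to slide down (tan θ > μ_s), so at the point of impending slip friction acts up-slope at its limit: f = μ_s N.
P is parallel to the surface, so N = m g cos θ = 26.4 N.
Along the incline: P + μ_s N = m g sin θ, so P = 26.4 − 0.5×26.4 = 13.2 N.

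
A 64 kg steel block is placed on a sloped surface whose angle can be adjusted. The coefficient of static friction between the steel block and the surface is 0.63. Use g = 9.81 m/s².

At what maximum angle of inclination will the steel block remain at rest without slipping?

θ_max ≈ 32.2°

At the slip threshold, m g sin θ = μ_s · m g cos θ, so tan θ = μ_s.
θ_max = arctan(0.63) = 32.2°.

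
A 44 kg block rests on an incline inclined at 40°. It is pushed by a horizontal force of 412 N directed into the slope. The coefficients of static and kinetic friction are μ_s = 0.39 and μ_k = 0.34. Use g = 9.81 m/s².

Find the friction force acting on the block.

Resolve perpendicular to the incline: N = m g cos θ + P sin θ = 44×9.81×cos 40° + 412×sin 40° = 595.5 N.
Parallel to the incline: P cos θ − m g sin θ = 315.6 − 277.5 = 38.16 N; the friction needed to balance this is 38.16 N acting down the slope.
The limit of static friction is μ_s N = 232.2 N.
|f_req| = 38.16 ≤ 232.2 N → the block is in equilibrium; friction equals the required value.

f ≈ 38.2 N (down the incline)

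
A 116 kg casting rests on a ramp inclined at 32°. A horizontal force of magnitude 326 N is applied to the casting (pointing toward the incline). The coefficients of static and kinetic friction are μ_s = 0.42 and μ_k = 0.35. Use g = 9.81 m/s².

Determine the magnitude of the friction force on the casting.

The horizontal push has a component P sin θ into the surface, so N = m g cos θ + P sin θ = 965 + 172.8 = 1138 N.
Along the incline, the net driving force (taking up-slope positive) is P cos θ − m g sin θ = 276.5 − 603 = -326.6 N, so equilibrium requires friction f = 326.6 N (up-slope).
The limit of static friction is μ_s N = 477.9 N.
|f_req| = 326.6 ≤ 477.9 N → the casting is in equilibrium; friction equals the required value.

f ≈ 327 N (up the incline)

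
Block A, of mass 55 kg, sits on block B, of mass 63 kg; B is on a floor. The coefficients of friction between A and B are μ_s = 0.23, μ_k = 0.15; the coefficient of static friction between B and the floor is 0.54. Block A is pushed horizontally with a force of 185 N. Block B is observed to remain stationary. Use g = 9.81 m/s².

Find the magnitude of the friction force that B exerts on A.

The normal force B exerts on A is simply A's weight, N₁ = 539.6 N.
So the A–B interface can sustain at most μ_s N₁ = 124.1 N of static friction.
Since P = 185 N > 124.1 N, A slides on B; the A–B friction is kinetic: f₁ = μ_k N₁ = 0.15×539.6 = 80.9 N.
B experiences an equal 80.9 N forward from A (third law). B is in equilibrium, so the floor supplies f₂ = 80.9 N of static friction (limit μ_s(m_A+m_B)g = 625.1 N, not exceeded).

f ≈ 80.9 N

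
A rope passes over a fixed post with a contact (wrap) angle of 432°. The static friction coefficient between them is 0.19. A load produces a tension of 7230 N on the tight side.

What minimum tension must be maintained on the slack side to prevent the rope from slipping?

T_min ≈ 1730 N

Capstan equation at impending slip: T_tight/T_slack = e^{μβ}.
β = 432° = 7.54 rad; e^{μβ} = e^{0.19×7.54} = 4.189.
T_slack = T_tight / e^{μβ} = 7230 / 4.189 = 1730 N.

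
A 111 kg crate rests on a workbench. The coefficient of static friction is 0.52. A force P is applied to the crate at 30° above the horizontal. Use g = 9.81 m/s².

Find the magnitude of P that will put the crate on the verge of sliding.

P ≈ 503 N

N = m g − P sin α (the pull lifts the crate).
At impending slip, P cos α = μ_s N = μ_s (m g − P sin α).
Solving: P (cos α + μ_s sin α) = μ_s m g → P = 0.52×1090/(cos 30° + 0.52 sin 30°) = 566/1.126 = 503 N.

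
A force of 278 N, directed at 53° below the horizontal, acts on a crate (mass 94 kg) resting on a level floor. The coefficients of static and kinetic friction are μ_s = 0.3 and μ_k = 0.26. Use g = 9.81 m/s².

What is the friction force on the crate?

f ≈ 167 N

N = m g + P sin α = 922.1 + 278×sin 53° = 1144 N.
The horizontal driving force is P cos α = 167.3 N, so equilibrium needs friction f = 167.3 N.
The static-friction limit is μ_s N = 343.2 N.
167.3 ≤ 343.2 N → static; friction equals the required 167 N.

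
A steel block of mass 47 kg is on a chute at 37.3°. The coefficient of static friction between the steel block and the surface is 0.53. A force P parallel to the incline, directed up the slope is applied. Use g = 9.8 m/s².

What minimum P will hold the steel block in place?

The steel block tends to slide down (tan θ > μ_s), so at the point of impending slip friction acts up-slope at its limit: f = μ_s N.
P is parallel to the surface, so N = m g cos θ = 366 N.
Along the incline: P + μ_s N = m g sin θ, so P = 279 − 0.53×366 = 84.9 N.

P_min ≈ 84.9 N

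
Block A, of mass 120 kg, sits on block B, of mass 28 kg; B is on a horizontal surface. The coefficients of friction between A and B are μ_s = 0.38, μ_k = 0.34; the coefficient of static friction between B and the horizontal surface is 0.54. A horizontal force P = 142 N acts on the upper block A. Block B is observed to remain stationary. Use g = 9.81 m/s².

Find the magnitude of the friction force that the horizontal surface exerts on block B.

f ≈ 142 N

Normal force at the A–B interface: N₁ = m_A g = 1177 N.
Maximum static friction on A from B: μ_s N₁ = 0.38×1177 = 447.3 N.
P = 142 N is within that limit, so A and B move together (both at rest); the A–B friction is simply f₁ = P = 142 N.
B experiences an equal 142 N forward from A (third law). B is in equilibrium, so the floor supplies f₂ = 142 N of static friction (limit μ_s(m_A+m_B)g = 784 N, not exceeded).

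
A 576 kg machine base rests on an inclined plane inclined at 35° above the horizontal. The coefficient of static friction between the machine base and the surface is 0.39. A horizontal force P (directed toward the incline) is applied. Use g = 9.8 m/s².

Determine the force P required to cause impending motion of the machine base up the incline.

At impending motion up the slope, friction acts down-slope at its limit: f = μ_s N.
Perpendicular to the incline: N = m g cos θ + P sin θ.
Along the incline: P cos θ = m g sin θ + μ_s N = m g sin θ + μ_s (m g cos θ + P sin θ).
Solving, P (cos θ − μ_s sin θ) = m g (sin θ + μ_s cos θ), so P = 576×9.8×(sin 35° + 0.39 cos 35°)/(cos 35° − 0.39 sin 35°) = 5640×0.893/0.5955 = 8470 N.

P ≈ 8470 N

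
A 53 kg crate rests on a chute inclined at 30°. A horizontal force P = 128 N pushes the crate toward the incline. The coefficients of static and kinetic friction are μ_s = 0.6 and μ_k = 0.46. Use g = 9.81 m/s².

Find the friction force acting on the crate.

f ≈ 149 N (up the incline)

Normal direction: N = m g cos θ + P sin θ = 514.3 N.
Parallel to the incline: P cos θ − m g sin θ = 110.9 − 260 = -149.1 N; the friction needed to balance this is 149.1 N acting up the slope.
The limit of static friction is μ_s N = 308.6 N.
|f_req| = 149.1 ≤ 308.6 N → the crate is in equilibrium; friction equals the required value.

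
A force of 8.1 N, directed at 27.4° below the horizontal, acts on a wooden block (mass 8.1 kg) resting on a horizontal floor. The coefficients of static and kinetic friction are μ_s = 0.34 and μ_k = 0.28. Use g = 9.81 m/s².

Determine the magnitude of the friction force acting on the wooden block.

f ≈ 7.19 N

N = m g + P sin α = 79.46 + 8.1×sin 27.4° = 83.19 N.
Horizontally, friction must balance P cos α = 7.191 N.
The static-friction limit is μ_s N = 28.28 N.
7.191 ≤ 28.28 N → static; friction equals the required 7.19 N.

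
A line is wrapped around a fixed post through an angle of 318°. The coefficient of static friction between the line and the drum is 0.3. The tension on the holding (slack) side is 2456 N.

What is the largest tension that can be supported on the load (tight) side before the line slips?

T_max ≈ 13000 N

At impending slip the capstan equation gives T₂/T₁ = e^{μβ} with β in radians.
β = 318° × π/180 = 5.55 rad.
e^{μβ} = e^{0.3×5.55} = 5.286.
T₂ = T₁ · e^{μβ} = 2456 × 5.286 = 13000 N.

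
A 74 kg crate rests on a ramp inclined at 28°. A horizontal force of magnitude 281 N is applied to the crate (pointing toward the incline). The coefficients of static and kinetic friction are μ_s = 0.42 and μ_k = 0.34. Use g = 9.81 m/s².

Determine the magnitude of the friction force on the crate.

f ≈ 92.7 N (up the incline)

Resolve perpendicular to the incline: N = m g cos θ + P sin θ = 74×9.81×cos 28° + 281×sin 28° = 772.9 N.
Along the incline, the net driving force (taking up-slope positive) is P cos θ − m g sin θ = 248.1 − 340.8 = -92.7 N, so equilibrium requires friction f = 92.7 N (up-slope).
Maximum static friction: μ_s N = 0.42 × 772.9 = 324.6 N.
Since 92.7 N is within the 324.6 N limit, the crate stays put and friction is exactly 92.7 N.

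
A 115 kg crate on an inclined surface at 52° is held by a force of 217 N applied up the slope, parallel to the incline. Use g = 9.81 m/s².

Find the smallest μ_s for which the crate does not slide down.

μ_s,min ≈ 0.968

N = m g cos θ = 694.6 N.
Friction must make up the shortfall along the incline: f = m g sin θ − P = 889 − 217 = 672 N.
At the threshold f = μ_s N, so μ_s,min = 672/694.6 = 0.968.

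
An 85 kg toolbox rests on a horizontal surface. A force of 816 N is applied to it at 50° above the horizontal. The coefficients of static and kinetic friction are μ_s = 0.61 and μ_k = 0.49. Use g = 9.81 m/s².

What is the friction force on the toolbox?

f ≈ 102 N

N = m g − P sin α = 833.9 − 816×sin 50° = 208.8 N.
For equilibrium, f = P cos α = 816×cos 50° = 524.5 N.
μ_s N = 0.61 × 208.8 = 127.3 N.
524.5 > 127.3 N → the toolbox slides; f = μ_k N = 0.49×208.8 = 102 N.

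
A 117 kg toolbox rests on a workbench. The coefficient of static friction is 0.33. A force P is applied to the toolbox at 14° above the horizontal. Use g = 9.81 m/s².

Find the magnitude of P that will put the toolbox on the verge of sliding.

P ≈ 361 N

N = m g − P sin α (the pull lifts the toolbox).
At impending slip, P cos α = μ_s N = μ_s (m g − P sin α).
Solving: P (cos α + μ_s sin α) = μ_s m g → P = 0.33×1150/(cos 14° + 0.33 sin 14°) = 379/1.05 = 361 N.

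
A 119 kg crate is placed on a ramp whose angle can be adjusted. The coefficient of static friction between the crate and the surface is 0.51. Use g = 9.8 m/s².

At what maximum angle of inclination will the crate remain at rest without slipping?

θ_max ≈ 27°

At the slip threshold, m g sin θ = μ_s · m g cos θ, so tan θ = μ_s.
θ_max = arctan(0.51) = 27°.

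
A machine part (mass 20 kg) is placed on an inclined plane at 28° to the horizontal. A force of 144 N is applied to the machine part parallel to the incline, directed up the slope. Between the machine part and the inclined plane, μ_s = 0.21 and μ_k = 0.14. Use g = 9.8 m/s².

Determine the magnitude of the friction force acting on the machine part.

f ≈ 24.2 N (down the incline)

Perpendicular to the surface, N = m g cos θ = 20·9.8·cos 28° = 173.1 N.
The friction needed for equilibrium is m g sin θ − P = 92.02 − 144 = -51.98 N, measured positive up-slope.
Maximum static friction available: μ_s N = 0.21 × 173.1 = 36.34 N.
Since |-51.98| > 36.34 N, static friction cannot hold it; the machine part slides up the incline and kinetic friction applies: f = μ_k N = 0.14 × 173.1 = 24.2 N.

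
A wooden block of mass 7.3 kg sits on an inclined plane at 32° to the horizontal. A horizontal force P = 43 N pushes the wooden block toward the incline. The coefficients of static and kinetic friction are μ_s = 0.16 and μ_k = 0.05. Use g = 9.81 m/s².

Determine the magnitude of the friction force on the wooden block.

Normal direction: N = m g cos θ + P sin θ = 83.52 N.
Along the incline, the net driving force (taking up-slope positive) is P cos θ − m g sin θ = 36.47 − 37.95 = -1.483 N, so equilibrium requires friction f = 1.483 N (up-slope).
Maximum static friction: μ_s N = 0.16 × 83.52 = 13.36 N.
Since 1.483 N is within the 13.36 N limit, the wooden block stays put and friction is exactly 1.48 N.

f ≈ 1.48 N (up the incline)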